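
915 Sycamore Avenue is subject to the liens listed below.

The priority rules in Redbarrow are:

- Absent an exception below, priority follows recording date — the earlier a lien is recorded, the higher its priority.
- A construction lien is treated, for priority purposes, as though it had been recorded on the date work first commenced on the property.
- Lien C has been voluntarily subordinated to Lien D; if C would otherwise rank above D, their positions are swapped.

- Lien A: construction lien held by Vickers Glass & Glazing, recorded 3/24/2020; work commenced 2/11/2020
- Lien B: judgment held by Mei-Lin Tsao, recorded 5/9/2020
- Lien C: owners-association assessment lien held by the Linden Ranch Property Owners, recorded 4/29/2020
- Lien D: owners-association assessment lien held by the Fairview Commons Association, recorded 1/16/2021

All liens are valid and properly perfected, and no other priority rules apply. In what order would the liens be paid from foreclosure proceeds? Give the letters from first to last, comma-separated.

A, D, B, C

Effective dates after the stated exceptions: A's effective date is 2/11/2020, when work began.
Sorted by effective date: A (2/11/2020), C (4/29/2020), B (5/9/2020), D (1/16/2021).
C is senior to D before the subordination, so the two trade places.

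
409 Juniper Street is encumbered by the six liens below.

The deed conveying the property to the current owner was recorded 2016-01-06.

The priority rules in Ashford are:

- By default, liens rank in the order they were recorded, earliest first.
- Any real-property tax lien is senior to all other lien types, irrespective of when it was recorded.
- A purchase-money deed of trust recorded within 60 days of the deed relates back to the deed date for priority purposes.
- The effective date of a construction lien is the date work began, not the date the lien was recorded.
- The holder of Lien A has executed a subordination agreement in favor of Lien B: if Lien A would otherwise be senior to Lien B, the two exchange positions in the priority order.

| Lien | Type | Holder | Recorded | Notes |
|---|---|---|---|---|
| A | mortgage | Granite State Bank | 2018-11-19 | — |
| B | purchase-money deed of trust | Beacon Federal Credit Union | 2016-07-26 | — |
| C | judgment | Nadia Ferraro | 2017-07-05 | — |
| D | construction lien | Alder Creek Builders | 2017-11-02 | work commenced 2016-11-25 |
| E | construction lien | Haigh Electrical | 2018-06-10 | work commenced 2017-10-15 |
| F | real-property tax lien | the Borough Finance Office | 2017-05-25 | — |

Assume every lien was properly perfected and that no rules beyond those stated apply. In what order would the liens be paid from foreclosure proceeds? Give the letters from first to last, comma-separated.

F, B, D, C, E, A

Effective dates after the stated exceptions: B was recorded 202 days after the deed, outside the 60-day window, so it keeps its recording date; D relates back to 2016-11-25 (work commenced); E's effective date is 2017-10-15, when work began.
F is a real-property tax lien and takes priority over every other lien.
The other liens, earliest effective date first: B (2016-07-26), D (2016-11-25), C (2017-07-05), E (2017-10-15), A (2018-11-19).
Since A is not senior to B, the subordination leaves the order unchanged.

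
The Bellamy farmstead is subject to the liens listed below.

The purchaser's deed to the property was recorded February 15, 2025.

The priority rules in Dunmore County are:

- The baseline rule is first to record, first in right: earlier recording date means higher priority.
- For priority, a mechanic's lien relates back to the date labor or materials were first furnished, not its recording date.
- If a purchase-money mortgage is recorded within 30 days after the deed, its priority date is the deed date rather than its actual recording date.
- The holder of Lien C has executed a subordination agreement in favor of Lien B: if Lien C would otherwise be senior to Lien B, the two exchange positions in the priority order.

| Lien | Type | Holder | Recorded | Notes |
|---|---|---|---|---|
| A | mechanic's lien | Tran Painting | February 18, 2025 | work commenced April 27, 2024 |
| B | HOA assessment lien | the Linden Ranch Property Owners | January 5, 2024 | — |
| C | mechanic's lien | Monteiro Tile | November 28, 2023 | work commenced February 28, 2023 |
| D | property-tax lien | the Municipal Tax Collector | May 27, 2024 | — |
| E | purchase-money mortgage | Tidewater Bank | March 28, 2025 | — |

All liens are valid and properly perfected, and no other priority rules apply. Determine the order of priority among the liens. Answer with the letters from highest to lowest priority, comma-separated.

Adjusting effective dates: A relates back to April 27, 2024 (work commenced); C is treated as recorded February 28, 2023, the work-commencement date; E was recorded 41 days after the deed — beyond 30 days — so no relation-back applies.
Ordering by effective date: C (February 28, 2023), B (January 5, 2024), A (April 27, 2024), D (May 27, 2024), E (March 28, 2025).
Because C would otherwise rank above B, the subordination swaps them.

B, C, A, D, E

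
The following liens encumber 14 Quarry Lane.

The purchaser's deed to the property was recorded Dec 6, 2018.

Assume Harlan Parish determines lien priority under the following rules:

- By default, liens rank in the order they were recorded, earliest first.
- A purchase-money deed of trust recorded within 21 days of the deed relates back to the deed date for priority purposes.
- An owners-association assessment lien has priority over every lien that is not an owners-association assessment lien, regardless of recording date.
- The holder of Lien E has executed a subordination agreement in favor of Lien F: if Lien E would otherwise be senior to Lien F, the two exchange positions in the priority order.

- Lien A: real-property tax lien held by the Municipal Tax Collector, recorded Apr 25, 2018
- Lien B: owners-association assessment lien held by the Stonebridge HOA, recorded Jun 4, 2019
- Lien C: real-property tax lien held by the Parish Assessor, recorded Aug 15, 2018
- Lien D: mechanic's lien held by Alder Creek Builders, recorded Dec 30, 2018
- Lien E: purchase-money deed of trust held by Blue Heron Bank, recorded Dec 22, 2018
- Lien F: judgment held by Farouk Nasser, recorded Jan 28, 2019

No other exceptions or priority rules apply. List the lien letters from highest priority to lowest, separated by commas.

B, A, C, F, D, E

Adjusting effective dates: E's effective date is the deed date, Dec 6, 2018.
B, as an owners-association assessment lien, has superpriority and ranks first.
Among the remaining liens, by effective date: A (Apr 25, 2018), C (Aug 15, 2018), E (Dec 6, 2018), D (Dec 30, 2018), F (Jan 28, 2019).
E would otherwise be senior to F, so under the subordination agreement E and F exchange positions.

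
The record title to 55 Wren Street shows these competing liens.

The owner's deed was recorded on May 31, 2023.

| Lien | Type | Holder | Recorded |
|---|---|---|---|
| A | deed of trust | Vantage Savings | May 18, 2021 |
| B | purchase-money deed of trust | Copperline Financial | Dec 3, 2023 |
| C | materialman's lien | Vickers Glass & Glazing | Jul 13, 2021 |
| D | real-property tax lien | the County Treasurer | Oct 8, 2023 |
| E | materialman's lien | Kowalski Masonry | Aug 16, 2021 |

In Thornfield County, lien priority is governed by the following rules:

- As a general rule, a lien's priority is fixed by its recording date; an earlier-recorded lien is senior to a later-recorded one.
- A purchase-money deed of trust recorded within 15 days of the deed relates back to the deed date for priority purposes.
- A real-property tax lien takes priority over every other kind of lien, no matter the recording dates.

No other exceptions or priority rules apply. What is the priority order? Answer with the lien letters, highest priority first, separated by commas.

D, A, C, E, B

Effective dates after the stated exceptions: B was recorded 186 days after the deed, outside the 15-day window, so it keeps its recording date.
D is a real-property tax lien and takes priority over every other lien.
The other liens, earliest effective date first: A (May 18, 2021), C (Jul 13, 2021), E (Aug 16, 2021), B (Dec 3, 2023).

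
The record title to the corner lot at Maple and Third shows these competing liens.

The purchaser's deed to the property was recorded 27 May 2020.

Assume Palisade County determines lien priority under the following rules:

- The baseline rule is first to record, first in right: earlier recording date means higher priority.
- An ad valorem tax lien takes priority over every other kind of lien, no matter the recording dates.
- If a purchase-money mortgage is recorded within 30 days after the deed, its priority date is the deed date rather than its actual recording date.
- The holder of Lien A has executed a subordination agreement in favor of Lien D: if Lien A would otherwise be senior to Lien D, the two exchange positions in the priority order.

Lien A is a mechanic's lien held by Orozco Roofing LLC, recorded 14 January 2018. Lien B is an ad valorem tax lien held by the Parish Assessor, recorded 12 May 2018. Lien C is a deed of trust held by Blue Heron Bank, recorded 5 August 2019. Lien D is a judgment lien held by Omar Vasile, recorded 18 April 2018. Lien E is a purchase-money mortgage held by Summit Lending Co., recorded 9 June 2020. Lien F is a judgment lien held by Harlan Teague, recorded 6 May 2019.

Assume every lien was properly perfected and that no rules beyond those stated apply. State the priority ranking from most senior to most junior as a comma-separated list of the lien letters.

First, effective dates: E was recorded within the 30-day window, so its effective date is the deed date 27 May 2020.
As an ad valorem tax lien, B is senior to every other lien.
Remaining liens by effective date: A (14 January 2018), D (18 April 2018), F (6 May 2019), C (5 August 2019), E (27 May 2020).
A is senior to D before the subordination, so the two trade places.

B, D, A, F, C, E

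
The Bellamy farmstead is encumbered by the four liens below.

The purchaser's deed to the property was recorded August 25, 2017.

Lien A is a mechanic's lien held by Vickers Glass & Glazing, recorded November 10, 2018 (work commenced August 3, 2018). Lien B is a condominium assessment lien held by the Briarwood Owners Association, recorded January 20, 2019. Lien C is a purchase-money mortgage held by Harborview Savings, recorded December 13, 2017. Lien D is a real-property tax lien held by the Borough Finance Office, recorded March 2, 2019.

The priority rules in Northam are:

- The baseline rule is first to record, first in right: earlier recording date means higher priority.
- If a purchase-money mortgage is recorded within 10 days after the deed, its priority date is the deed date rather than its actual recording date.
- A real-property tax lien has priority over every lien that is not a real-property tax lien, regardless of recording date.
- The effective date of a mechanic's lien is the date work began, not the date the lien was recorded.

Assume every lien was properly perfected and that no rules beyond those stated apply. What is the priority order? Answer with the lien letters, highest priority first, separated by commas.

Effective dates after the stated exceptions: A is treated as recorded August 3, 2018, the work-commencement date; C was recorded 110 days after the deed — beyond 10 days — so no relation-back applies.
D is a real-property tax lien, so it outranks all other liens regardless of date.
The other liens, earliest effective date first: C (December 13, 2017), A (August 3, 2018), B (January 20, 2019).

D, C, A, B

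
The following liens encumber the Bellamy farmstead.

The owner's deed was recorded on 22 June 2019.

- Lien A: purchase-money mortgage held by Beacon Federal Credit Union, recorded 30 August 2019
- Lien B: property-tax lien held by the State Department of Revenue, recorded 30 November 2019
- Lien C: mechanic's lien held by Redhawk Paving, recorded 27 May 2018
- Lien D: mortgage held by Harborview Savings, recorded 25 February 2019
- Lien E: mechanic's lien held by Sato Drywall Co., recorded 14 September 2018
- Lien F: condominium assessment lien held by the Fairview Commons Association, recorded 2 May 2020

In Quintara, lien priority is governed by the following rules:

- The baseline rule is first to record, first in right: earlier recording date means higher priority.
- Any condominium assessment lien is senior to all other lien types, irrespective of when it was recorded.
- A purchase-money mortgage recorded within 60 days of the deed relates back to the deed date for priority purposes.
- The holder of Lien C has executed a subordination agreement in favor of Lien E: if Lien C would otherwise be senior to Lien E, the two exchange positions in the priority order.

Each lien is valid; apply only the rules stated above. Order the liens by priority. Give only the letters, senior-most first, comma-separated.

F, E, C, D, A, B

Effective dates after the stated exceptions: A missed the 60-day window (69 days after the deed), so its recording date stands.
F is a condominium assessment lien, so it outranks all other liens regardless of date.
Among the remaining liens, by effective date: C (27 May 2018), E (14 September 2018), D (25 February 2019), A (30 August 2019), B (30 November 2019).
C would otherwise be senior to E, so under the subordination agreement C and E exchange positions.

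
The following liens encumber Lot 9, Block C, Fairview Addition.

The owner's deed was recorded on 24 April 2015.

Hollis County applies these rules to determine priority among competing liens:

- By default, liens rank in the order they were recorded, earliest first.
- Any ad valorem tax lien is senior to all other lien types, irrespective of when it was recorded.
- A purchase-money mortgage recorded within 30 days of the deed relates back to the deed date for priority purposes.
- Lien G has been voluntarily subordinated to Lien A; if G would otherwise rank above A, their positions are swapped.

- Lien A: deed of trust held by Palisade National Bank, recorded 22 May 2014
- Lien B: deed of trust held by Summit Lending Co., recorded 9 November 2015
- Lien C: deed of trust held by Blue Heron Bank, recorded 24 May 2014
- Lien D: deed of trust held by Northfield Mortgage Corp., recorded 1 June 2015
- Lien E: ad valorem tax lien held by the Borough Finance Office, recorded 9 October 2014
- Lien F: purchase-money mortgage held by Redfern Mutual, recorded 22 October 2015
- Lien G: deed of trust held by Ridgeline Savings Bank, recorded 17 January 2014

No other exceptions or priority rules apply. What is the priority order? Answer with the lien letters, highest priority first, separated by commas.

E, A, G, C, D, F, B

Adjusting effective dates: F was recorded 181 days after the deed — beyond 30 days — so no relation-back applies.
E is an ad valorem tax lien, so it outranks all other liens regardless of date.
Ordering the rest by effective date: G (17 January 2014), A (22 May 2014), C (24 May 2014), D (1 June 2015), F (22 October 2015), B (9 November 2015).
G is senior to A before the subordination, so the two trade places.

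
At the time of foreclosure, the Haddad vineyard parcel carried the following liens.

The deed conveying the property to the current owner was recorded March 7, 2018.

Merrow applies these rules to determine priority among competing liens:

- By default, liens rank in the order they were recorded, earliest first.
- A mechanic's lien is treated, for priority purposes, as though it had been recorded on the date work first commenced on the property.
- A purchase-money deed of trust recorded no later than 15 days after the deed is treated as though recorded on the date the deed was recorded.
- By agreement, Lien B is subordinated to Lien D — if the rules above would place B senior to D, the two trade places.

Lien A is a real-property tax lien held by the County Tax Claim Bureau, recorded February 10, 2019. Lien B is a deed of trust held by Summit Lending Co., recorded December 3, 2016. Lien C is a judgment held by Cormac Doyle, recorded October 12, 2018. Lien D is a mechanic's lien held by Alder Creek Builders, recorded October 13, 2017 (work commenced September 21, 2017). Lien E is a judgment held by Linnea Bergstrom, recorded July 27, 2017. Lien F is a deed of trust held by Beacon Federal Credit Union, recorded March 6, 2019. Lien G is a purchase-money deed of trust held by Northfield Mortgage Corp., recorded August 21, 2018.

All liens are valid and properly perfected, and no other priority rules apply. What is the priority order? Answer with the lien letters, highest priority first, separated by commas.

D, E, B, G, C, A, F

First, effective dates: D is treated as recorded September 21, 2017, the work-commencement date; G was recorded 167 days after the deed — beyond 15 days — so no relation-back applies.
By effective date: B (December 3, 2016), E (July 27, 2017), D (September 21, 2017), G (August 21, 2018), C (October 12, 2018), A (February 10, 2019), F (March 6, 2019).
B is senior to D before the subordination, so the two trade places.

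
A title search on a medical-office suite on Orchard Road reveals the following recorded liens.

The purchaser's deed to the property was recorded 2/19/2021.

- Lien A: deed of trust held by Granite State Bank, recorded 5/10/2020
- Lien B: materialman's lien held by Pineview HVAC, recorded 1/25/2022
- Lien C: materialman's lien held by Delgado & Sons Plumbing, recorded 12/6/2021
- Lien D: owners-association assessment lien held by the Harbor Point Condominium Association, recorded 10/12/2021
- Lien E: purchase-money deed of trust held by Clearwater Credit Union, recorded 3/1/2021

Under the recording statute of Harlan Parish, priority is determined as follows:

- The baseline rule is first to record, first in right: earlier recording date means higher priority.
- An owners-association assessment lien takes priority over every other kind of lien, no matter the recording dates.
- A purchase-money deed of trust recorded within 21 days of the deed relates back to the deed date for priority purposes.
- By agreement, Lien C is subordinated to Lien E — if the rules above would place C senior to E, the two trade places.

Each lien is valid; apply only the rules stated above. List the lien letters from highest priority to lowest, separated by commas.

D, A, E, C, B

Effective dates: E's effective date is the deed date, 2/19/2021.
D is an owners-association assessment lien and takes priority over every other lien.
Among the remaining liens, by effective date: A (5/10/2020), E (2/19/2021), C (12/6/2021), B (1/25/2022).
C is already junior to E, so the subordination agreement changes nothing.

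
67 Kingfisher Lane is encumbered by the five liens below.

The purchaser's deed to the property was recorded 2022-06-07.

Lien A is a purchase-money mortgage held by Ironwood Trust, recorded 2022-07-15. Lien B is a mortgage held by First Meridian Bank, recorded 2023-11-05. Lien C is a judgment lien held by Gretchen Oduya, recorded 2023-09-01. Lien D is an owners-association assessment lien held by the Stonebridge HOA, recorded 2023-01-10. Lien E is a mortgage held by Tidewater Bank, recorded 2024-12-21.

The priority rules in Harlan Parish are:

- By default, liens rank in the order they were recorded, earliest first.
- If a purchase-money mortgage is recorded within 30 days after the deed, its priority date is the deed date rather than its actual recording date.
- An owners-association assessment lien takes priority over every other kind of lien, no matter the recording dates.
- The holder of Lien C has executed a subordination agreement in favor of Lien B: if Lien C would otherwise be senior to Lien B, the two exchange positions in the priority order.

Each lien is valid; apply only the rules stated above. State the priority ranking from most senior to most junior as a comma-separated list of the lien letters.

D, A, B, C, E

Adjusting effective dates: A was recorded 38 days after the deed, outside the 30-day window, so it keeps its recording date.
D, as an owners-association assessment lien, has superpriority and ranks first.
Among the remaining liens, by effective date: A (2022-07-15), C (2023-09-01), B (2023-11-05), E (2024-12-21).
C is senior to B before the subordination, so the two trade places.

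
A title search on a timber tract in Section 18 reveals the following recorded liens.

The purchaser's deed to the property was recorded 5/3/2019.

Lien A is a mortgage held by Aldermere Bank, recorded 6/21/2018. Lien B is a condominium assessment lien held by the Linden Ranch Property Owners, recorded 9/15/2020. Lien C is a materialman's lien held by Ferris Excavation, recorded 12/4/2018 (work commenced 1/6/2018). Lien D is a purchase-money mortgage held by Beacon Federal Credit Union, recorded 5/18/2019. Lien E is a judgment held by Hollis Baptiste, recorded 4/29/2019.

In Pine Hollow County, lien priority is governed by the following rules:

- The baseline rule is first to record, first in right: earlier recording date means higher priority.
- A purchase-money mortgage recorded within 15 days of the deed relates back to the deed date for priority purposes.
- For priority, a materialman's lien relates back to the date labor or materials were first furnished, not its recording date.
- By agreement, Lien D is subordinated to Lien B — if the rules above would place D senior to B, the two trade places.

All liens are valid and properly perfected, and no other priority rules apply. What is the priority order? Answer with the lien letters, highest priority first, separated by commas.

C, A, E, B, D

First, effective dates: C relates back to 1/6/2018 (work commenced); D relates back to the deed date 5/3/2019.
Sorted by effective date: C (1/6/2018), A (6/21/2018), E (4/29/2019), D (5/3/2019), B (9/15/2020).
D is senior to B before the subordination, so the two trade places.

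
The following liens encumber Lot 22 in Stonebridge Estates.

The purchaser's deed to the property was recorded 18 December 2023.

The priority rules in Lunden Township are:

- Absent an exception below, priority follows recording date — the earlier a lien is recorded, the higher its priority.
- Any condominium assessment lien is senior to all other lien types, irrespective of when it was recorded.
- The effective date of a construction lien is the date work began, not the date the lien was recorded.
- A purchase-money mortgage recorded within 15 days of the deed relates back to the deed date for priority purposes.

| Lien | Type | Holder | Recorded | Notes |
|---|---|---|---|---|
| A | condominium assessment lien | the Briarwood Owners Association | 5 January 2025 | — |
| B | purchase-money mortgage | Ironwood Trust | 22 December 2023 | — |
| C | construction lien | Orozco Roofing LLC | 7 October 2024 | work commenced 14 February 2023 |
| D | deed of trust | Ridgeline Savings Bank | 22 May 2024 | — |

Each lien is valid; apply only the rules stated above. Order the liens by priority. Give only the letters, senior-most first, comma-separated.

Adjusting effective dates: B's effective date is the deed date, 18 December 2023; C's effective date is 14 February 2023, when work began.
A is a condominium assessment lien, so it outranks all other liens regardless of date.
Remaining liens by effective date: C (14 February 2023), B (18 December 2023), D (22 May 2024).

A, C, B, D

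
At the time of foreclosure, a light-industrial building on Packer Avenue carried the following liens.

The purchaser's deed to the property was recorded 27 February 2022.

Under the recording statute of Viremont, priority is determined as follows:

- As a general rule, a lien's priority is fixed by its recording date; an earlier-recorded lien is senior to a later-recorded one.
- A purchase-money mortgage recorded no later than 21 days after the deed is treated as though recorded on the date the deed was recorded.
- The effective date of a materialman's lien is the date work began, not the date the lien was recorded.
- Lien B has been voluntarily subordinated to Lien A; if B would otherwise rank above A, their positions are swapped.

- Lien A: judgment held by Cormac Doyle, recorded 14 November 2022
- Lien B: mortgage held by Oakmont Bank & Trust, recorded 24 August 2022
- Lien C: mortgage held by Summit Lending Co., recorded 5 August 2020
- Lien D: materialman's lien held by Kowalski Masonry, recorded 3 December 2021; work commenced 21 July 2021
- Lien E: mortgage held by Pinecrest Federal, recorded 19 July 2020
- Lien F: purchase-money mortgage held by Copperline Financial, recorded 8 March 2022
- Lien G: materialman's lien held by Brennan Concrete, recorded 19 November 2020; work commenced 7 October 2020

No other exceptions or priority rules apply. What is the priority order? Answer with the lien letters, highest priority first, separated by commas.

Effective dates after the stated exceptions: D is treated as recorded 21 July 2021, the work-commencement date; F was recorded within the 21-day window, so its effective date is the deed date 27 February 2022; G's effective date is 7 October 2020, when work began.
Sorted by effective date: E (19 July 2020), C (5 August 2020), G (7 October 2020), D (21 July 2021), F (27 February 2022), B (24 August 2022), A (14 November 2022).
B would otherwise be senior to A, so under the subordination agreement B and A exchange positions.

E, C, G, D, F, A, B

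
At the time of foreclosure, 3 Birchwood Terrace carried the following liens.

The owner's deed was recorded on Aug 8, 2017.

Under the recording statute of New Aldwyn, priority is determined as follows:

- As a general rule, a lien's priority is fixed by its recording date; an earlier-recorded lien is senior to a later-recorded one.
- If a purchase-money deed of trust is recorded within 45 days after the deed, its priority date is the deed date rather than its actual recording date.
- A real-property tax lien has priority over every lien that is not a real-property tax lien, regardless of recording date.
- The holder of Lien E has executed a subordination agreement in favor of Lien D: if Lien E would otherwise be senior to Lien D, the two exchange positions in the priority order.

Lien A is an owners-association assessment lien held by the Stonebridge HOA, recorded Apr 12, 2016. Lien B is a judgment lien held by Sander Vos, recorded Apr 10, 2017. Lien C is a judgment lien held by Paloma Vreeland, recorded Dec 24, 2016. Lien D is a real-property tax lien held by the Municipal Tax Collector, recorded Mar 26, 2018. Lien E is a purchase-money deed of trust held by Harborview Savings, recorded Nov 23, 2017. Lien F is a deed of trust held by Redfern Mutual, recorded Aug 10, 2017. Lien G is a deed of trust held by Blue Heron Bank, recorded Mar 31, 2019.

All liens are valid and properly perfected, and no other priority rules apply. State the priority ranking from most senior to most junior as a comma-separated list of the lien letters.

Effective dates: E was recorded 107 days after the deed, outside the 45-day window, so it keeps its recording date.
D, as a real-property tax lien, has superpriority and ranks first.
Remaining liens by effective date: A (Apr 12, 2016), C (Dec 24, 2016), B (Apr 10, 2017), F (Aug 10, 2017), E (Nov 23, 2017), G (Mar 31, 2019).
Since E is not senior to D, the subordination leaves the order unchanged.

D, A, C, B, F, E, G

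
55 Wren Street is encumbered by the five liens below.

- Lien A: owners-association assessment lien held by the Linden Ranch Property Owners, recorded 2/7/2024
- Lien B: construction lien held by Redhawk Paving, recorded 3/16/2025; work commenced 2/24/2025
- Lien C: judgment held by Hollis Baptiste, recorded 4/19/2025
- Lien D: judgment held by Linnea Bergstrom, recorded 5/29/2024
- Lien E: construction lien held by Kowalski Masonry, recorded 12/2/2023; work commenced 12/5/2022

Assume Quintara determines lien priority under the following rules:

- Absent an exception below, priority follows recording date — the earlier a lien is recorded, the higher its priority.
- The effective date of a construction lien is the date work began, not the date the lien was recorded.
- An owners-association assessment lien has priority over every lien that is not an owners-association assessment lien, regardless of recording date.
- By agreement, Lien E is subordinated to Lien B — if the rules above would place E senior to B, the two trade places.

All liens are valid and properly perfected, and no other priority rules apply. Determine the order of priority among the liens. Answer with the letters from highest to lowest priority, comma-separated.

A, B, D, E, C

Adjusting effective dates: B is treated as recorded 2/24/2025, the work-commencement date; E's effective date is 12/5/2022, when work began.
A, as an owners-association assessment lien, has superpriority and ranks first.
The other liens, earliest effective date first: E (12/5/2022), D (5/29/2024), B (2/24/2025), C (4/19/2025).
The subordination applies — E was senior to B — so E and B swap.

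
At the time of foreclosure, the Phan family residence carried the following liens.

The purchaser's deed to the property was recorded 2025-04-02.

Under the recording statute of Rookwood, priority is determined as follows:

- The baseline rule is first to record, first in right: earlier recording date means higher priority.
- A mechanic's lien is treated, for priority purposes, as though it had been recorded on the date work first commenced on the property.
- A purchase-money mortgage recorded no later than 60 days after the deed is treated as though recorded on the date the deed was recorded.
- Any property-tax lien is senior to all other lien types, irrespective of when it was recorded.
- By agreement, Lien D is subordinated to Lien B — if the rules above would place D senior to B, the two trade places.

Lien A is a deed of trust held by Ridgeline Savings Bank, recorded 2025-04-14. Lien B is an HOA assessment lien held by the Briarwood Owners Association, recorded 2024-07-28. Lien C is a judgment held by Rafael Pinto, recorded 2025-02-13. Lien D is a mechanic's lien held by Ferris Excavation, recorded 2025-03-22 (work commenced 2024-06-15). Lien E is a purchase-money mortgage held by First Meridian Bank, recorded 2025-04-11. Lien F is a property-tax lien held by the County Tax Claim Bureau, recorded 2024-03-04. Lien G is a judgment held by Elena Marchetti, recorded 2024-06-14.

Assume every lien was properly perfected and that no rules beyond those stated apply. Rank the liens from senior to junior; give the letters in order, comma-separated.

Effective dates after the stated exceptions: D relates back to 2024-06-15 (work commenced); E relates back to the deed date 2025-04-02.
F is a property-tax lien, so it outranks all other liens regardless of date.
The other liens, earliest effective date first: G (2024-06-14), D (2024-06-15), B (2024-07-28), C (2025-02-13), E (2025-04-02), A (2025-04-14).
D would otherwise be senior to B, so under the subordination agreement D and B exchange positions.

F, G, B, D, C, E, A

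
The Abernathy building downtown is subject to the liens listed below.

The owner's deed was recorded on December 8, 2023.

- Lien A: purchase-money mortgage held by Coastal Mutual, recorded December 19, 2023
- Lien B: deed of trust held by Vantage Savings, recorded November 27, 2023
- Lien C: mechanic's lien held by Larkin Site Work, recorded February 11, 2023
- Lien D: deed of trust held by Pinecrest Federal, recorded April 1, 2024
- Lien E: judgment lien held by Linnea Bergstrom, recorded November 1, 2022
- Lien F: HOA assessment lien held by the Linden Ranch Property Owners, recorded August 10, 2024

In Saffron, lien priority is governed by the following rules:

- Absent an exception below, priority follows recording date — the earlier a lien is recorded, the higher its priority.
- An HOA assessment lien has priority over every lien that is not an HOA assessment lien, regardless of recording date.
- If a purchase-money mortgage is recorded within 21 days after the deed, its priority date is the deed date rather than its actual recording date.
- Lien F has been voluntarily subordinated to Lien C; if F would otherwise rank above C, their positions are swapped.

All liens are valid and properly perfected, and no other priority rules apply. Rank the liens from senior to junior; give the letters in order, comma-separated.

C, E, F, B, A, D

Effective dates: A's effective date is the deed date, December 8, 2023.
As an HOA assessment lien, F is senior to every other lien.
The other liens, earliest effective date first: E (November 1, 2022), C (February 11, 2023), B (November 27, 2023), A (December 8, 2023), D (April 1, 2024).
The subordination applies — F was senior to C — so F and C swap.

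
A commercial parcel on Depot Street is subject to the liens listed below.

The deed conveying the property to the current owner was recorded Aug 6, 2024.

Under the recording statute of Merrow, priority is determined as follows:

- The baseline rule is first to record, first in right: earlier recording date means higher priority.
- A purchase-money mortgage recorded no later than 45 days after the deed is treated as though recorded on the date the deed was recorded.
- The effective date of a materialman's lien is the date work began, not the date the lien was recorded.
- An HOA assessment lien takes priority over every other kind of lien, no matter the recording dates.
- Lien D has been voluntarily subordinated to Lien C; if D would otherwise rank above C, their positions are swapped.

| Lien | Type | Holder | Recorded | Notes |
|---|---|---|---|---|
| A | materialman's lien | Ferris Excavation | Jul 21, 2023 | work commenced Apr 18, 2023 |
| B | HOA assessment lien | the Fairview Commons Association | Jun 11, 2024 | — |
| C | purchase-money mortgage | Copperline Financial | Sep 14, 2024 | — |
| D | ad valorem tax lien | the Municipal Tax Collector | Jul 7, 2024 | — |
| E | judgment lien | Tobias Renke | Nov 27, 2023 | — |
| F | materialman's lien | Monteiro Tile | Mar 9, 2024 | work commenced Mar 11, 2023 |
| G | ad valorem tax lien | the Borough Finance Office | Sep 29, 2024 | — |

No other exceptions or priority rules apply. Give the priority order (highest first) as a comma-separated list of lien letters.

First, effective dates: A relates back to Apr 18, 2023 (work commenced); C's effective date is the deed date, Aug 6, 2024; F is treated as recorded Mar 11, 2023, the work-commencement date.
B is an HOA assessment lien and takes priority over every other lien.
Remaining liens by effective date: F (Mar 11, 2023), A (Apr 18, 2023), E (Nov 27, 2023), D (Jul 7, 2024), C (Aug 6, 2024), G (Sep 29, 2024).
Because D would otherwise rank above C, the subordination swaps them.

B, F, A, E, C, D, G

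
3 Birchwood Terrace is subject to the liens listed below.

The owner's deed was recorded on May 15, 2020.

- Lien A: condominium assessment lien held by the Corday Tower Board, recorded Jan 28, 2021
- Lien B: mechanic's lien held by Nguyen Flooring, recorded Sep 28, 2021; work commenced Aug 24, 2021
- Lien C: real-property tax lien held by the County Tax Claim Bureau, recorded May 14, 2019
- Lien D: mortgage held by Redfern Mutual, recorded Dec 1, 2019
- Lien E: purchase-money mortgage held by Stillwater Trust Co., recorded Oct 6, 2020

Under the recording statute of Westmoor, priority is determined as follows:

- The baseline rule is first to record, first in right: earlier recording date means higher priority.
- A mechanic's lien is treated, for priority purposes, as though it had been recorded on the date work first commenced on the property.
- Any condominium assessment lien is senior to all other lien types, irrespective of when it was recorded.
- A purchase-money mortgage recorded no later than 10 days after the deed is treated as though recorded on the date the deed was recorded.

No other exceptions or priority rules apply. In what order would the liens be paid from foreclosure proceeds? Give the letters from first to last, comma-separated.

A, C, D, E, B

Effective dates: B is treated as recorded Aug 24, 2021, the work-commencement date; E was recorded 144 days after the deed — beyond 10 days — so no relation-back applies.
A is a condominium assessment lien, so it outranks all other liens regardless of date.
Among the remaining liens, by effective date: C (May 14, 2019), D (Dec 1, 2019), E (Oct 6, 2020), B (Aug 24, 2021).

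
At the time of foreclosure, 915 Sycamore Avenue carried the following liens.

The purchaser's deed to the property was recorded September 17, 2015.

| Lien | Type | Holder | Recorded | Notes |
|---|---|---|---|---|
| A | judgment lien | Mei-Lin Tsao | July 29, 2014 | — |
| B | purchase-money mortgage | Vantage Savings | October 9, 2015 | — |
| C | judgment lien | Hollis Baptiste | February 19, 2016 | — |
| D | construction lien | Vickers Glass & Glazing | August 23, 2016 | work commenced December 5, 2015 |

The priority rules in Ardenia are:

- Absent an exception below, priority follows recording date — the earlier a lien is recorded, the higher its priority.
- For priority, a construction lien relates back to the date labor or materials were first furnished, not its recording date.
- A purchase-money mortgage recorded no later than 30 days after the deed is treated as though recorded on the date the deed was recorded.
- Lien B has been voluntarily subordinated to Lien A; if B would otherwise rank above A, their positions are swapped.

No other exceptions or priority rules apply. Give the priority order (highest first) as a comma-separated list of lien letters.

A, B, D, C

Effective dates after the stated exceptions: B was recorded within the 30-day window, so its effective date is the deed date September 17, 2015; D's effective date is December 5, 2015, when work began.
By effective date, earliest first: A (July 29, 2014), B (September 17, 2015), D (December 5, 2015), C (February 19, 2016).
Since B is not senior to A, the subordination leaves the order unchanged.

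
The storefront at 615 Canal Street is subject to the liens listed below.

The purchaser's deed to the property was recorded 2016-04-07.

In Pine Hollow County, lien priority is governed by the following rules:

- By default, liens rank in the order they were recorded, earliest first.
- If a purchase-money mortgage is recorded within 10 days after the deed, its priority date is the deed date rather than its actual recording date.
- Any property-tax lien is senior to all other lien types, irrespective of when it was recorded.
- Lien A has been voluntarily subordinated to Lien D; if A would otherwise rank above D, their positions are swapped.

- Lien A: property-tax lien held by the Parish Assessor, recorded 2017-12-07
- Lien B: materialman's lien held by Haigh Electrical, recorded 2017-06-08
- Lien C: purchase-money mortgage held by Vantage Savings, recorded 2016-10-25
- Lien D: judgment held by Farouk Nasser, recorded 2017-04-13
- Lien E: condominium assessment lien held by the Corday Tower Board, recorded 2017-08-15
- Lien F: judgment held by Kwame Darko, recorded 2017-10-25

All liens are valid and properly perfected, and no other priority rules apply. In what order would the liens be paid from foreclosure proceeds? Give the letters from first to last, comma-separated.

D, C, A, B, E, F

First, effective dates: C was recorded 201 days after the deed, outside the 10-day window, so it keeps its recording date.
A, as a property-tax lien, has superpriority and ranks first.
Remaining liens by effective date: C (2016-10-25), D (2017-04-13), B (2017-06-08), E (2017-08-15), F (2017-10-25).
A is senior to D before the subordination, so the two trade places.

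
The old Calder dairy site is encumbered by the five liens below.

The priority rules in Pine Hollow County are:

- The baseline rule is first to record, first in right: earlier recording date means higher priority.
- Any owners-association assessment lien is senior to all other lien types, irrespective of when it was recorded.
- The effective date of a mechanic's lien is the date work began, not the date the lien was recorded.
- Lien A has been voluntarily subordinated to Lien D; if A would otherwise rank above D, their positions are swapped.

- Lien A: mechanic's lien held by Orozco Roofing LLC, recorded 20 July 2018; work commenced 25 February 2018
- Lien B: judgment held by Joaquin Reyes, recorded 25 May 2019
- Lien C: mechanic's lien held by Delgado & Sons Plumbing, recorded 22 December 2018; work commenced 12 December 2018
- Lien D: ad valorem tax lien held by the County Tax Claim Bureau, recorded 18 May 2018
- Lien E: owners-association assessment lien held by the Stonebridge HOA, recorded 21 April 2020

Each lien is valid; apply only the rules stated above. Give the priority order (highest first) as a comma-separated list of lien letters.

First, effective dates: A is treated as recorded 25 February 2018, the work-commencement date; C relates back to 12 December 2018 (work commenced).
As an owners-association assessment lien, E is senior to every other lien.
Among the remaining liens, by effective date: A (25 February 2018), D (18 May 2018), C (12 December 2018), B (25 May 2019).
A would otherwise be senior to D, so under the subordination agreement A and D exchange positions.

E, D, A, C, B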